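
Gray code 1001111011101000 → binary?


Gray code: 1001111011101000
MSB stays the same: 1
Each subsequent bit = prev_binary XOR current_gray:
  B[1] = 1 XOR 0 = 1
  B[2] = 1 XOR 0 = 1
  B[3] = 1 XOR 1 = 0
  B[4] = 0 XOR 1 = 1
  B[5] = 1 XOR 1 = 0
  B[6] = 0 XOR 1 = 1
  B[7] = 1 XOR 0 = 1
  B[8] = 1 XOR 1 = 0
  B[9] = 0 XOR 1 = 1
  B[10] = 1 XOR 1 = 0
  B[11] = 0 XOR 0 = 0
  B[12] = 0 XOR 1 = 1
  B[13] = 1 XOR 0 = 1
  B[14] = 1 XOR 0 = 1
  B[15] = 1 XOR 0 = 1
= 1110101101001111 (60239 decimal)


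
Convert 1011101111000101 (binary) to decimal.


Positional values:
Bit 0: 1 × 2^0 = 1
Bit 2: 1 × 2^2 = 4
Bit 6: 1 × 2^6 = 64
Bit 7: 1 × 2^7 = 128
Bit 8: 1 × 2^8 = 256
Bit 9: 1 × 2^9 = 512
Bit 11: 1 × 2^11 = 2048
Bit 12: 1 × 2^12 = 4096
Bit 13: 1 × 2^13 = 8192
Bit 15: 1 × 2^15 = 32768
Sum = 1 + 4 + 64 + 128 + 256 + 512 + 2048 + 4096 + 8192 + 32768
= 48069


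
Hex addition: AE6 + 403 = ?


Align and add column by column (LSB to MSB, each column mod 16 with carry):
  0AE6
+ 0403
  ----
  col 0: 6(6) + 3(3) + 0 (carry in) = 9 → 9(9), carry out 0
  col 1: E(14) + 0(0) + 0 (carry in) = 14 → E(14), carry out 0
  col 2: A(10) + 4(4) + 0 (carry in) = 14 → E(14), carry out 0
  col 3: 0(0) + 0(0) + 0 (carry in) = 0 → 0(0), carry out 0
Reading digits MSB→LSB: 0EE9
Strip leading zeros: EE9
= 0xEE9


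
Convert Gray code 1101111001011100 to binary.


Gray code: 1101111001011100
MSB stays the same: 1
Each subsequent bit = prev_binary XOR current_gray:
  B[1] = 1 XOR 1 = 0
  B[2] = 0 XOR 0 = 0
  B[3] = 0 XOR 1 = 1
  B[4] = 1 XOR 1 = 0
  B[5] = 0 XOR 1 = 1
  B[6] = 1 XOR 1 = 0
  B[7] = 0 XOR 0 = 0
  B[8] = 0 XOR 0 = 0
  B[9] = 0 XOR 1 = 1
  B[10] = 1 XOR 0 = 1
  B[11] = 1 XOR 1 = 0
  B[12] = 0 XOR 1 = 1
  B[13] = 1 XOR 1 = 0
  B[14] = 0 XOR 0 = 0
  B[15] = 0 XOR 0 = 0
= 1001010001101000 (37992 decimal)


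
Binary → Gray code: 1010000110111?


Binary: 1010000110111
Gray code: G = B XOR (B >> 1)
B >> 1 = 0101000011011
1010000110111 XOR 0101000011011:
  1 XOR 0 = 1
  0 XOR 1 = 1
  1 XOR 0 = 1
  0 XOR 1 = 1
  0 XOR 0 = 0
  0 XOR 0 = 0
  0 XOR 0 = 0
  1 XOR 0 = 1
  1 XOR 1 = 0
  0 XOR 1 = 1
  1 XOR 0 = 1
  1 XOR 1 = 0
  1 XOR 1 = 0
= 1111000101100


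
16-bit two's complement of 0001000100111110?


Original: 0001000100111110
Step 1 - Invert all bits: 1110111011000001
Step 2 - Add 1: 1110111011000001 + 1
= 1110111011000010 (represents -4414)


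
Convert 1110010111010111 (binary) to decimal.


Positional values:
Bit 0: 1 × 2^0 = 1
Bit 1: 1 × 2^1 = 2
Bit 2: 1 × 2^2 = 4
Bit 4: 1 × 2^4 = 16
Bit 6: 1 × 2^6 = 64
Bit 7: 1 × 2^7 = 128
Bit 8: 1 × 2^8 = 256
Bit 10: 1 × 2^10 = 1024
Bit 13: 1 × 2^13 = 8192
Bit 14: 1 × 2^14 = 16384
Bit 15: 1 × 2^15 = 32768
Sum = 1 + 2 + 4 + 16 + 64 + 128 + 256 + 1024 + 8192 + 16384 + 32768
= 58839


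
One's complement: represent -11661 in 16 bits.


Original: 0010110110001101
Invert all bits:
  bit 0: 0 → 1
  bit 1: 0 → 1
  bit 2: 1 → 0
  bit 3: 0 → 1
  bit 4: 1 → 0
  bit 5: 1 → 0
  bit 6: 0 → 1
  bit 7: 1 → 0
  bit 8: 1 → 0
  bit 9: 0 → 1
  bit 10: 0 → 1
  bit 11: 0 → 1
  bit 12: 1 → 0
  bit 13: 1 → 0
  bit 14: 0 → 1
  bit 15: 1 → 0
= 1101001001110010


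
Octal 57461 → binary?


Each octal digit → 3 binary bits:
  5 = 101
  7 = 111
  4 = 100
  6 = 110
  1 = 001
Concatenate: 101 111 100 110 001
= 101111100110001


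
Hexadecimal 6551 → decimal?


Positional values:
Position 0: 1 × 16^0 = 1 × 1 = 1
Position 1: 5 × 16^1 = 5 × 16 = 80
Position 2: 5 × 16^2 = 5 × 256 = 1280
Position 3: 6 × 16^3 = 6 × 4096 = 24576
Sum = 1 + 80 + 1280 + 24576
= 25937


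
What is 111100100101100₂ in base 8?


Group into 3-bit groups: 111100100101100
  111 = 7
  100 = 4
  100 = 4
  101 = 5
  100 = 4
= 0o74454


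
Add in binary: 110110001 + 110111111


Align and add column by column (LSB to MSB, carry propagating):
  0110110001
+ 0110111111
  ----------
  col 0: 1 + 1 + 0 (carry in) = 2 → bit 0, carry out 1
  col 1: 0 + 1 + 1 (carry in) = 2 → bit 0, carry out 1
  col 2: 0 + 1 + 1 (carry in) = 2 → bit 0, carry out 1
  col 3: 0 + 1 + 1 (carry in) = 2 → bit 0, carry out 1
  col 4: 1 + 1 + 1 (carry in) = 3 → bit 1, carry out 1
  col 5: 1 + 1 + 1 (carry in) = 3 → bit 1, carry out 1
  col 6: 0 + 0 + 1 (carry in) = 1 → bit 1, carry out 0
  col 7: 1 + 1 + 0 (carry in) = 2 → bit 0, carry out 1
  col 8: 1 + 1 + 1 (carry in) = 3 → bit 1, carry out 1
  col 9: 0 + 0 + 1 (carry in) = 1 → bit 1, carry out 0
Reading bits MSB→LSB: 1101110000
Strip leading zeros: 1101110000
= 1101110000


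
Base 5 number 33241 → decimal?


Positional values (base 5):
  1 × 5^0 = 1 × 1 = 1
  4 × 5^1 = 4 × 5 = 20
  2 × 5^2 = 2 × 25 = 50
  3 × 5^3 = 3 × 125 = 375
  3 × 5^4 = 3 × 625 = 1875
Sum = 1 + 20 + 50 + 375 + 1875
= 2321


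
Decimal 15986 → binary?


Divide by 2 repeatedly:
15986 ÷ 2 = 7993 remainder 0
7993 ÷ 2 = 3996 remainder 1
3996 ÷ 2 = 1998 remainder 0
1998 ÷ 2 = 999 remainder 0
999 ÷ 2 = 499 remainder 1
499 ÷ 2 = 249 remainder 1
249 ÷ 2 = 124 remainder 1
124 ÷ 2 = 62 remainder 0
62 ÷ 2 = 31 remainder 0
31 ÷ 2 = 15 remainder 1
15 ÷ 2 = 7 remainder 1
7 ÷ 2 = 3 remainder 1
3 ÷ 2 = 1 remainder 1
1 ÷ 2 = 0 remainder 1
Reading remainders bottom-up:
= 11111001110010


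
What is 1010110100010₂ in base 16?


Group into 4-bit nibbles: 0001010110100010
  0001 = 1
  0101 = 5
  1010 = A
  0010 = 2
= 0x15A2


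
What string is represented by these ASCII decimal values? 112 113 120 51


Codes (decimal): 112 113 120 51
Per-code ASCII lookup:
  112  (range 97-122: lowercase, 112 - 97 = 15) → 'p'
  113  (range 97-122: lowercase, 113 - 97 = 16) → 'q'
  120  (range 97-122: lowercase, 120 - 97 = 23) → 'x'
  51  (range 48-57: digits, 51 - 48 = 3) → '3'
= 'pqx3'


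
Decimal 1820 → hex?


Divide by 16 repeatedly:
1820 ÷ 16 = 113 remainder 12 (C)
113 ÷ 16 = 7 remainder 1 (1)
7 ÷ 16 = 0 remainder 7 (7)
Reading remainders bottom-up:
= 0x71C


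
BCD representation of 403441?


Each digit → 4-bit binary:
  4 → 0100
  0 → 0000
  3 → 0011
  4 → 0100
  4 → 0100
  1 → 0001
= 0100 0000 0011 0100 0100 0001


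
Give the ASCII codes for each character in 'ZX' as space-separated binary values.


String: 'ZX'  (2 characters)
Per-character ASCII lookup:
  'Z': uppercase starts at 65: 'Z' = 65 + 25 = 90 → 1011010
  'X': uppercase starts at 65: 'X' = 65 + 23 = 88 → 1011000
= 1011010 1011000


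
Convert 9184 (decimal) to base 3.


Divide by 3 repeatedly:
9184 ÷ 3 = 3061 remainder 1
3061 ÷ 3 = 1020 remainder 1
1020 ÷ 3 = 340 remainder 0
340 ÷ 3 = 113 remainder 1
113 ÷ 3 = 37 remainder 2
37 ÷ 3 = 12 remainder 1
12 ÷ 3 = 4 remainder 0
4 ÷ 3 = 1 remainder 1
1 ÷ 3 = 0 remainder 1
Reading remainders bottom-up:
= 110121011


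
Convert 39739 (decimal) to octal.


Divide by 8 repeatedly:
39739 ÷ 8 = 4967 remainder 3
4967 ÷ 8 = 620 remainder 7
620 ÷ 8 = 77 remainder 4
77 ÷ 8 = 9 remainder 5
9 ÷ 8 = 1 remainder 1
1 ÷ 8 = 0 remainder 1
Reading remainders bottom-up:
= 0o115473


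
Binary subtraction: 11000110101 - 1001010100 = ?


Align and subtract column by column (LSB to MSB, borrowing when needed):
  11000110101
- 01001010100
  -----------
  col 0: (1 - 0 borrow-in) - 0 → 1 - 0 = 1, borrow out 0
  col 1: (0 - 0 borrow-in) - 0 → 0 - 0 = 0, borrow out 0
  col 2: (1 - 0 borrow-in) - 1 → 1 - 1 = 0, borrow out 0
  col 3: (0 - 0 borrow-in) - 0 → 0 - 0 = 0, borrow out 0
  col 4: (1 - 0 borrow-in) - 1 → 1 - 1 = 0, borrow out 0
  col 5: (1 - 0 borrow-in) - 0 → 1 - 0 = 1, borrow out 0
  col 6: (0 - 0 borrow-in) - 1 → borrow from next column: (0+2) - 1 = 1, borrow out 1
  col 7: (0 - 1 borrow-in) - 0 → borrow from next column: (-1+2) - 0 = 1, borrow out 1
  col 8: (0 - 1 borrow-in) - 0 → borrow from next column: (-1+2) - 0 = 1, borrow out 1
  col 9: (1 - 1 borrow-in) - 1 → borrow from next column: (0+2) - 1 = 1, borrow out 1
  col 10: (1 - 1 borrow-in) - 0 → 0 - 0 = 0, borrow out 0
Reading bits MSB→LSB: 01111100001
Strip leading zeros: 1111100001
= 1111100001


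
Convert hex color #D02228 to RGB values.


Hex: #D02228
R = D0₁₆ = 208
G = 22₁₆ = 34
B = 28₁₆ = 40
= RGB(208, 34, 40)


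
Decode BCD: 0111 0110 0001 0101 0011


Each 4-bit group → digit:
  0111 → 7
  0110 → 6
  0001 → 1
  0101 → 5
  0011 → 3
= 76153


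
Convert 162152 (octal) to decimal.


Positional values:
Position 0: 2 × 8^0 = 2
Position 1: 5 × 8^1 = 40
Position 2: 1 × 8^2 = 64
Position 3: 2 × 8^3 = 1024
Position 4: 6 × 8^4 = 24576
Position 5: 1 × 8^5 = 32768
Sum = 2 + 40 + 64 + 1024 + 24576 + 32768
= 58474


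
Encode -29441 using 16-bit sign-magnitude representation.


Sign bit: 1 (negative)
Magnitude: 29441 = 111001100000001
= 1111001100000001


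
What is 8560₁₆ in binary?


Each hex digit → 4 binary bits:
  8 = 1000
  5 = 0101
  6 = 0110
  0 = 0000
Concatenate: 1000 0101 0110 0000
= 1000010101100000


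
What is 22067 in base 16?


Divide by 16 repeatedly:
22067 ÷ 16 = 1379 remainder 3 (3)
1379 ÷ 16 = 86 remainder 3 (3)
86 ÷ 16 = 5 remainder 6 (6)
5 ÷ 16 = 0 remainder 5 (5)
Reading remainders bottom-up:
= 0x5633


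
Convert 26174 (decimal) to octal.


Divide by 8 repeatedly:
26174 ÷ 8 = 3271 remainder 6
3271 ÷ 8 = 408 remainder 7
408 ÷ 8 = 51 remainder 0
51 ÷ 8 = 6 remainder 3
6 ÷ 8 = 0 remainder 6
Reading remainders bottom-up:
= 0o63076


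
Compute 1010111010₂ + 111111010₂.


Align and add column by column (LSB to MSB, carry propagating):
  01010111010
+ 00111111010
  -----------
  col 0: 0 + 0 + 0 (carry in) = 0 → bit 0, carry out 0
  col 1: 1 + 1 + 0 (carry in) = 2 → bit 0, carry out 1
  col 2: 0 + 0 + 1 (carry in) = 1 → bit 1, carry out 0
  col 3: 1 + 1 + 0 (carry in) = 2 → bit 0, carry out 1
  col 4: 1 + 1 + 1 (carry in) = 3 → bit 1, carry out 1
  col 5: 1 + 1 + 1 (carry in) = 3 → bit 1, carry out 1
  col 6: 0 + 1 + 1 (carry in) = 2 → bit 0, carry out 1
  col 7: 1 + 1 + 1 (carry in) = 3 → bit 1, carry out 1
  col 8: 0 + 1 + 1 (carry in) = 2 → bit 0, carry out 1
  col 9: 1 + 0 + 1 (carry in) = 2 → bit 0, carry out 1
  col 10: 0 + 0 + 1 (carry in) = 1 → bit 1, carry out 0
Reading bits MSB→LSB: 10010110100
Strip leading zeros: 10010110100
= 10010110100


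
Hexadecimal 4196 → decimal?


Positional values:
Position 0: 6 × 16^0 = 6 × 1 = 6
Position 1: 9 × 16^1 = 9 × 16 = 144
Position 2: 1 × 16^2 = 1 × 256 = 256
Position 3: 4 × 16^3 = 4 × 4096 = 16384
Sum = 6 + 144 + 256 + 16384
= 16790


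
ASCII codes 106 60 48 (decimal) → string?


Codes (decimal): 106 60 48
Per-code ASCII lookup:
  106  (range 97-122: lowercase, 106 - 97 = 9) → 'j'
  60  (special character) → '<'
  48  (range 48-57: digits, 48 - 48 = 0) → '0'
= 'j<0'


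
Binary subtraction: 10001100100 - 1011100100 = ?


Align and subtract column by column (LSB to MSB, borrowing when needed):
  10001100100
- 01011100100
  -----------
  col 0: (0 - 0 borrow-in) - 0 → 0 - 0 = 0, borrow out 0
  col 1: (0 - 0 borrow-in) - 0 → 0 - 0 = 0, borrow out 0
  col 2: (1 - 0 borrow-in) - 1 → 1 - 1 = 0, borrow out 0
  col 3: (0 - 0 borrow-in) - 0 → 0 - 0 = 0, borrow out 0
  col 4: (0 - 0 borrow-in) - 0 → 0 - 0 = 0, borrow out 0
  col 5: (1 - 0 borrow-in) - 1 → 1 - 1 = 0, borrow out 0
  col 6: (1 - 0 borrow-in) - 1 → 1 - 1 = 0, borrow out 0
  col 7: (0 - 0 borrow-in) - 1 → borrow from next column: (0+2) - 1 = 1, borrow out 1
  col 8: (0 - 1 borrow-in) - 0 → borrow from next column: (-1+2) - 0 = 1, borrow out 1
  col 9: (0 - 1 borrow-in) - 1 → borrow from next column: (-1+2) - 1 = 0, borrow out 1
  col 10: (1 - 1 borrow-in) - 0 → 0 - 0 = 0, borrow out 0
Reading bits MSB→LSB: 00110000000
Strip leading zeros: 110000000
= 110000000


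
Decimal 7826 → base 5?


Divide by 5 repeatedly:
7826 ÷ 5 = 1565 remainder 1
1565 ÷ 5 = 313 remainder 0
313 ÷ 5 = 62 remainder 3
62 ÷ 5 = 12 remainder 2
12 ÷ 5 = 2 remainder 2
2 ÷ 5 = 0 remainder 2
Reading remainders bottom-up:
= 222301


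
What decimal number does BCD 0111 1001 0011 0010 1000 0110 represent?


Each 4-bit group → digit:
  0111 → 7
  1001 → 9
  0011 → 3
  0010 → 2
  1000 → 8
  0110 → 6
= 793286


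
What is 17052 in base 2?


Divide by 2 repeatedly:
17052 ÷ 2 = 8526 remainder 0
8526 ÷ 2 = 4263 remainder 0
4263 ÷ 2 = 2131 remainder 1
2131 ÷ 2 = 1065 remainder 1
1065 ÷ 2 = 532 remainder 1
532 ÷ 2 = 266 remainder 0
266 ÷ 2 = 133 remainder 0
133 ÷ 2 = 66 remainder 1
66 ÷ 2 = 33 remainder 0
33 ÷ 2 = 16 remainder 1
16 ÷ 2 = 8 remainder 0
8 ÷ 2 = 4 remainder 0
4 ÷ 2 = 2 remainder 0
2 ÷ 2 = 1 remainder 0
1 ÷ 2 = 0 remainder 1
Reading remainders bottom-up:
= 100001010011100


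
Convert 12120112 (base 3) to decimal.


Positional values (base 3):
  2 × 3^0 = 2 × 1 = 2
  1 × 3^1 = 1 × 3 = 3
  1 × 3^2 = 1 × 9 = 9
  0 × 3^3 = 0 × 27 = 0
  2 × 3^4 = 2 × 81 = 162
  1 × 3^5 = 1 × 243 = 243
  2 × 3^6 = 2 × 729 = 1458
  1 × 3^7 = 1 × 2187 = 2187
Sum = 2 + 3 + 9 + 0 + 162 + 243 + 1458 + 2187
= 4064


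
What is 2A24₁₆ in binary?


Each hex digit → 4 binary bits:
  2 = 0010
  A = 1010
  2 = 0010
  4 = 0100
Concatenate: 0010 1010 0010 0100
= 0010101000100100


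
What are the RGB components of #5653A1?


Hex: #5653A1
R = 56₁₆ = 86
G = 53₁₆ = 83
B = A1₁₆ = 161
= RGB(86, 83, 161)


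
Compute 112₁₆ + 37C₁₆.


Align and add column by column (LSB to MSB, each column mod 16 with carry):
  0112
+ 037C
  ----
  col 0: 2(2) + C(12) + 0 (carry in) = 14 → E(14), carry out 0
  col 1: 1(1) + 7(7) + 0 (carry in) = 8 → 8(8), carry out 0
  col 2: 1(1) + 3(3) + 0 (carry in) = 4 → 4(4), carry out 0
  col 3: 0(0) + 0(0) + 0 (carry in) = 0 → 0(0), carry out 0
Reading digits MSB→LSB: 048E
Strip leading zeros: 48E
= 0x48E


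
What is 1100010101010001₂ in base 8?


Group into 3-bit groups: 001100010101010001
  001 = 1
  100 = 4
  010 = 2
  101 = 5
  010 = 2
  001 = 1
= 0o142521


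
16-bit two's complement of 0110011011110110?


Original: 0110011011110110
Step 1 - Invert all bits: 1001100100001001
Step 2 - Add 1: 1001100100001001 + 1
= 1001100100001010 (represents -26358)


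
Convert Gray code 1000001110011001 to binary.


Gray code: 1000001110011001
MSB stays the same: 1
Each subsequent bit = prev_binary XOR current_gray:
  B[1] = 1 XOR 0 = 1
  B[2] = 1 XOR 0 = 1
  B[3] = 1 XOR 0 = 1
  B[4] = 1 XOR 0 = 1
  B[5] = 1 XOR 0 = 1
  B[6] = 1 XOR 1 = 0
  B[7] = 0 XOR 1 = 1
  B[8] = 1 XOR 1 = 0
  B[9] = 0 XOR 0 = 0
  B[10] = 0 XOR 0 = 0
  B[11] = 0 XOR 1 = 1
  B[12] = 1 XOR 1 = 0
  B[13] = 0 XOR 0 = 0
  B[14] = 0 XOR 0 = 0
  B[15] = 0 XOR 1 = 1
= 1111110100010001 (64785 decimal)


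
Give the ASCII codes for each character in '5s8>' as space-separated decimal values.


String: '5s8>'  (4 characters)
Per-character ASCII lookup:
  '5': digits start at 48: '5' = 48 + 5 = 53
  's': lowercase starts at 97: 's' = 97 + 18 = 115
  '8': digits start at 48: '8' = 48 + 8 = 56
  '>': special character: '>' = 62
= 53 115 56 62


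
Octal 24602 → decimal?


Positional values:
Position 0: 2 × 8^0 = 2
Position 1: 0 × 8^1 = 0
Position 2: 6 × 8^2 = 384
Position 3: 4 × 8^3 = 2048
Position 4: 2 × 8^4 = 8192
Sum = 2 + 0 + 384 + 2048 + 8192
= 10626


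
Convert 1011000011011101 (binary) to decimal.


Positional values:
Bit 0: 1 × 2^0 = 1
Bit 2: 1 × 2^2 = 4
Bit 3: 1 × 2^3 = 8
Bit 4: 1 × 2^4 = 16
Bit 6: 1 × 2^6 = 64
Bit 7: 1 × 2^7 = 128
Bit 12: 1 × 2^12 = 4096
Bit 13: 1 × 2^13 = 8192
Bit 15: 1 × 2^15 = 32768
Sum = 1 + 4 + 8 + 16 + 64 + 128 + 4096 + 8192 + 32768
= 45277


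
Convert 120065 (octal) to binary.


Each octal digit → 3 binary bits:
  1 = 001
  2 = 010
  0 = 000
  0 = 000
  6 = 110
  5 = 101
Concatenate: 001 010 000 000 110 101
= 001010000000110101


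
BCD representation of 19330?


Each digit → 4-bit binary:
  1 → 0001
  9 → 1001
  3 → 0011
  3 → 0011
  0 → 0000
= 0001 1001 0011 0011 0000


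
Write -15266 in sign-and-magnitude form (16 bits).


Sign bit: 1 (negative)
Magnitude: 15266 = 011101110100010
= 1011101110100010


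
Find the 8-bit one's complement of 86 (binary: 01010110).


Original: 01010110
Invert all bits:
  bit 0: 0 → 1
  bit 1: 1 → 0
  bit 2: 0 → 1
  bit 3: 1 → 0
  bit 4: 0 → 1
  bit 5: 1 → 0
  bit 6: 1 → 0
  bit 7: 0 → 1
= 10101001


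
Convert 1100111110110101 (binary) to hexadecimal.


Group into 4-bit nibbles: 1100111110110101
  1100 = C
  1111 = F
  1011 = B
  0101 = 5
= 0xCFB5


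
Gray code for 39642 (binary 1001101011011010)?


Binary: 1001101011011010
Gray code: G = B XOR (B >> 1)
B >> 1 = 0100110101101101
1001101011011010 XOR 0100110101101101:
  1 XOR 0 = 1
  0 XOR 1 = 1
  0 XOR 0 = 0
  1 XOR 0 = 1
  1 XOR 1 = 0
  0 XOR 1 = 1
  1 XOR 0 = 1
  0 XOR 1 = 1
  1 XOR 0 = 1
  1 XOR 1 = 0
  0 XOR 1 = 1
  1 XOR 0 = 1
  1 XOR 1 = 0
  0 XOR 1 = 1
  1 XOR 0 = 1
  0 XOR 1 = 1
= 1101011110110111


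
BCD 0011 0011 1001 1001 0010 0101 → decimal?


Each 4-bit group → digit:
  0011 → 3
  0011 → 3
  1001 → 9
  1001 → 9
  0010 → 2
  0101 → 5
= 339925


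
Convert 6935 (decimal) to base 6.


Divide by 6 repeatedly:
6935 ÷ 6 = 1155 remainder 5
1155 ÷ 6 = 192 remainder 3
192 ÷ 6 = 32 remainder 0
32 ÷ 6 = 5 remainder 2
5 ÷ 6 = 0 remainder 5
Reading remainders bottom-up:
= 52035


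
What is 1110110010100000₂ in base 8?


Group into 3-bit groups: 001110110010100000
  001 = 1
  110 = 6
  110 = 6
  010 = 2
  100 = 4
  000 = 0
= 0o166240


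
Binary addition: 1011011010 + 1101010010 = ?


Align and add column by column (LSB to MSB, carry propagating):
  01011011010
+ 01101010010
  -----------
  col 0: 0 + 0 + 0 (carry in) = 0 → bit 0, carry out 0
  col 1: 1 + 1 + 0 (carry in) = 2 → bit 0, carry out 1
  col 2: 0 + 0 + 1 (carry in) = 1 → bit 1, carry out 0
  col 3: 1 + 0 + 0 (carry in) = 1 → bit 1, carry out 0
  col 4: 1 + 1 + 0 (carry in) = 2 → bit 0, carry out 1
  col 5: 0 + 0 + 1 (carry in) = 1 → bit 1, carry out 0
  col 6: 1 + 1 + 0 (carry in) = 2 → bit 0, carry out 1
  col 7: 1 + 0 + 1 (carry in) = 2 → bit 0, carry out 1
  col 8: 0 + 1 + 1 (carry in) = 2 → bit 0, carry out 1
  col 9: 1 + 1 + 1 (carry in) = 3 → bit 1, carry out 1
  col 10: 0 + 0 + 1 (carry in) = 1 → bit 1, carry out 0
Reading bits MSB→LSB: 11000101100
Strip leading zeros: 11000101100
= 11000101100


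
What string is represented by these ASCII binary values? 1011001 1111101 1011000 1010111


Codes (binary): 1011001 1111101 1011000 1010111
Per-code ASCII lookup:
  1011001 = 89  (range 65-90: uppercase, 89 - 65 = 24) → 'Y'
  1111101 = 125  (special character) → '}'
  1011000 = 88  (range 65-90: uppercase, 88 - 65 = 23) → 'X'
  1010111 = 87  (range 65-90: uppercase, 87 - 65 = 22) → 'W'
= 'Y}XW'


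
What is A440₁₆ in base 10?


Positional values:
Position 0: 0 × 16^0 = 0 × 1 = 0
Position 1: 4 × 16^1 = 4 × 16 = 64
Position 2: 4 × 16^2 = 4 × 256 = 1024
Position 3: A × 16^3 = 10 × 4096 = 40960
Sum = 0 + 64 + 1024 + 40960
= 42048


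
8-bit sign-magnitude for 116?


Sign bit: 0 (positive)
Magnitude: 116 = 1110100
= 01110100


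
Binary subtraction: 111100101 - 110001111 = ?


Align and subtract column by column (LSB to MSB, borrowing when needed):
  111100101
- 110001111
  ---------
  col 0: (1 - 0 borrow-in) - 1 → 1 - 1 = 0, borrow out 0
  col 1: (0 - 0 borrow-in) - 1 → borrow from next column: (0+2) - 1 = 1, borrow out 1
  col 2: (1 - 1 borrow-in) - 1 → borrow from next column: (0+2) - 1 = 1, borrow out 1
  col 3: (0 - 1 borrow-in) - 1 → borrow from next column: (-1+2) - 1 = 0, borrow out 1
  col 4: (0 - 1 borrow-in) - 0 → borrow from next column: (-1+2) - 0 = 1, borrow out 1
  col 5: (1 - 1 borrow-in) - 0 → 0 - 0 = 0, borrow out 0
  col 6: (1 - 0 borrow-in) - 0 → 1 - 0 = 1, borrow out 0
  col 7: (1 - 0 borrow-in) - 1 → 1 - 1 = 0, borrow out 0
  col 8: (1 - 0 borrow-in) - 1 → 1 - 1 = 0, borrow out 0
Reading bits MSB→LSB: 001010110
Strip leading zeros: 1010110
= 1010110


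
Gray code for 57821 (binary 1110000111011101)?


Binary: 1110000111011101
Gray code: G = B XOR (B >> 1)
B >> 1 = 0111000011101110
1110000111011101 XOR 0111000011101110:
  1 XOR 0 = 1
  1 XOR 1 = 0
  1 XOR 1 = 0
  0 XOR 1 = 1
  0 XOR 0 = 0
  0 XOR 0 = 0
  0 XOR 0 = 0
  1 XOR 0 = 1
  1 XOR 1 = 0
  1 XOR 1 = 0
  0 XOR 1 = 1
  1 XOR 0 = 1
  1 XOR 1 = 0
  1 XOR 1 = 0
  0 XOR 1 = 1
  1 XOR 0 = 1
= 1001000100110011


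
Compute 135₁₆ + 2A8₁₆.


Align and add column by column (LSB to MSB, each column mod 16 with carry):
  0135
+ 02A8
  ----
  col 0: 5(5) + 8(8) + 0 (carry in) = 13 → D(13), carry out 0
  col 1: 3(3) + A(10) + 0 (carry in) = 13 → D(13), carry out 0
  col 2: 1(1) + 2(2) + 0 (carry in) = 3 → 3(3), carry out 0
  col 3: 0(0) + 0(0) + 0 (carry in) = 0 → 0(0), carry out 0
Reading digits MSB→LSB: 03DD
Strip leading zeros: 3DD
= 0x3DD


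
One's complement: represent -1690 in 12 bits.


Original: 011010011010
Invert all bits:
  bit 0: 0 → 1
  bit 1: 1 → 0
  bit 2: 1 → 0
  bit 3: 0 → 1
  bit 4: 1 → 0
  bit 5: 0 → 1
  bit 6: 0 → 1
  bit 7: 1 → 0
  bit 8: 1 → 0
  bit 9: 0 → 1
  bit 10: 1 → 0
  bit 11: 0 → 1
= 100101100101


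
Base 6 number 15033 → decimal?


Positional values (base 6):
  3 × 6^0 = 3 × 1 = 3
  3 × 6^1 = 3 × 6 = 18
  0 × 6^2 = 0 × 36 = 0
  5 × 6^3 = 5 × 216 = 1080
  1 × 6^4 = 1 × 1296 = 1296
Sum = 3 + 18 + 0 + 1080 + 1296
= 2397


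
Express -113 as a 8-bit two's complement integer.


Original: 01110001
Step 1 - Invert all bits: 10001110
Step 2 - Add 1: 10001110 + 1
= 10001111 (represents -113)


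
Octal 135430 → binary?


Each octal digit → 3 binary bits:
  1 = 001
  3 = 011
  5 = 101
  4 = 100
  3 = 011
  0 = 000
Concatenate: 001 011 101 100 011 000
= 001011101100011000


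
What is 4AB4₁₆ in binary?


Each hex digit → 4 binary bits:
  4 = 0100
  A = 1010
  B = 1011
  4 = 0100
Concatenate: 0100 1010 1011 0100
= 0100101010110100


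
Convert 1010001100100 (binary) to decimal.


Positional values:
Bit 2: 1 × 2^2 = 4
Bit 5: 1 × 2^5 = 32
Bit 6: 1 × 2^6 = 64
Bit 10: 1 × 2^10 = 1024
Bit 12: 1 × 2^12 = 4096
Sum = 4 + 32 + 64 + 1024 + 4096
= 5220


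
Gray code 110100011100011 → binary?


Gray code: 110100011100011
MSB stays the same: 1
Each subsequent bit = prev_binary XOR current_gray:
  B[1] = 1 XOR 1 = 0
  B[2] = 0 XOR 0 = 0
  B[3] = 0 XOR 1 = 1
  B[4] = 1 XOR 0 = 1
  B[5] = 1 XOR 0 = 1
  B[6] = 1 XOR 0 = 1
  B[7] = 1 XOR 1 = 0
  B[8] = 0 XOR 1 = 1
  B[9] = 1 XOR 1 = 0
  B[10] = 0 XOR 0 = 0
  B[11] = 0 XOR 0 = 0
  B[12] = 0 XOR 0 = 0
  B[13] = 0 XOR 1 = 1
  B[14] = 1 XOR 1 = 0
= 100111101000010 (20290 decimal)


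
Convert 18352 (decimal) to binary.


Divide by 2 repeatedly:
18352 ÷ 2 = 9176 remainder 0
9176 ÷ 2 = 4588 remainder 0
4588 ÷ 2 = 2294 remainder 0
2294 ÷ 2 = 1147 remainder 0
1147 ÷ 2 = 573 remainder 1
573 ÷ 2 = 286 remainder 1
286 ÷ 2 = 143 remainder 0
143 ÷ 2 = 71 remainder 1
71 ÷ 2 = 35 remainder 1
35 ÷ 2 = 17 remainder 1
17 ÷ 2 = 8 remainder 1
8 ÷ 2 = 4 remainder 0
4 ÷ 2 = 2 remainder 0
2 ÷ 2 = 1 remainder 0
1 ÷ 2 = 0 remainder 1
Reading remainders bottom-up:
= 100011110110000


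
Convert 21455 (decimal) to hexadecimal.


Divide by 16 repeatedly:
21455 ÷ 16 = 1340 remainder 15 (F)
1340 ÷ 16 = 83 remainder 12 (C)
83 ÷ 16 = 5 remainder 3 (3)
5 ÷ 16 = 0 remainder 5 (5)
Reading remainders bottom-up:
= 0x53CF


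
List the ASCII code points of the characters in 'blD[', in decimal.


String: 'blD['  (4 characters)
Per-character ASCII lookup:
  'b': lowercase starts at 97: 'b' = 97 + 1 = 98
  'l': lowercase starts at 97: 'l' = 97 + 11 = 108
  'D': uppercase starts at 65: 'D' = 65 + 3 = 68
  '[': special character: '[' = 91
= 98 108 68 91


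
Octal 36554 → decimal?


Positional values:
Position 0: 4 × 8^0 = 4
Position 1: 5 × 8^1 = 40
Position 2: 5 × 8^2 = 320
Position 3: 6 × 8^3 = 3072
Position 4: 3 × 8^4 = 12288
Sum = 4 + 40 + 320 + 3072 + 12288
= 15724


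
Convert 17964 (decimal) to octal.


Divide by 8 repeatedly:
17964 ÷ 8 = 2245 remainder 4
2245 ÷ 8 = 280 remainder 5
280 ÷ 8 = 35 remainder 0
35 ÷ 8 = 4 remainder 3
4 ÷ 8 = 0 remainder 4
Reading remainders bottom-up:
= 0o43054


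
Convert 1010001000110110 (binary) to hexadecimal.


Group into 4-bit nibbles: 1010001000110110
  1010 = A
  0010 = 2
  0011 = 3
  0110 = 6
= 0xA236


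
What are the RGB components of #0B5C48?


Hex: #0B5C48
R = 0B₁₆ = 11
G = 5C₁₆ = 92
B = 48₁₆ = 72
= RGB(11, 92, 72)


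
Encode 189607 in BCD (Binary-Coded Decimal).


Each digit → 4-bit binary:
  1 → 0001
  8 → 1000
  9 → 1001
  6 → 0110
  0 → 0000
  7 → 0111
= 0001 1000 1001 0110 0000 0111


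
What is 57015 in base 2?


Divide by 2 repeatedly:
57015 ÷ 2 = 28507 remainder 1
28507 ÷ 2 = 14253 remainder 1
14253 ÷ 2 = 7126 remainder 1
7126 ÷ 2 = 3563 remainder 0
3563 ÷ 2 = 1781 remainder 1
1781 ÷ 2 = 890 remainder 1
890 ÷ 2 = 445 remainder 0
445 ÷ 2 = 222 remainder 1
222 ÷ 2 = 111 remainder 0
111 ÷ 2 = 55 remainder 1
55 ÷ 2 = 27 remainder 1
27 ÷ 2 = 13 remainder 1
13 ÷ 2 = 6 remainder 1
6 ÷ 2 = 3 remainder 0
3 ÷ 2 = 1 remainder 1
1 ÷ 2 = 0 remainder 1
Reading remainders bottom-up:
= 1101111010110111


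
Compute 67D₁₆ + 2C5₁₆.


Align and add column by column (LSB to MSB, each column mod 16 with carry):
  067D
+ 02C5
  ----
  col 0: D(13) + 5(5) + 0 (carry in) = 18 → 2(2), carry out 1
  col 1: 7(7) + C(12) + 1 (carry in) = 20 → 4(4), carry out 1
  col 2: 6(6) + 2(2) + 1 (carry in) = 9 → 9(9), carry out 0
  col 3: 0(0) + 0(0) + 0 (carry in) = 0 → 0(0), carry out 0
Reading digits MSB→LSB: 0942
Strip leading zeros: 942
= 0x942


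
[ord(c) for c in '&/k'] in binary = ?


String: '&/k'  (3 characters)
Per-character ASCII lookup:
  '&': special character: '&' = 38 → 100110
  '/': special character: '/' = 47 → 101111
  'k': lowercase starts at 97: 'k' = 97 + 10 = 107 → 1101011
= 100110 101111 1101011


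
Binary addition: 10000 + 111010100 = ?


Align and add column by column (LSB to MSB, carry propagating):
  0000010000
+ 0111010100
  ----------
  col 0: 0 + 0 + 0 (carry in) = 0 → bit 0, carry out 0
  col 1: 0 + 0 + 0 (carry in) = 0 → bit 0, carry out 0
  col 2: 0 + 1 + 0 (carry in) = 1 → bit 1, carry out 0
  col 3: 0 + 0 + 0 (carry in) = 0 → bit 0, carry out 0
  col 4: 1 + 1 + 0 (carry in) = 2 → bit 0, carry out 1
  col 5: 0 + 0 + 1 (carry in) = 1 → bit 1, carry out 0
  col 6: 0 + 1 + 0 (carry in) = 1 → bit 1, carry out 0
  col 7: 0 + 1 + 0 (carry in) = 1 → bit 1, carry out 0
  col 8: 0 + 1 + 0 (carry in) = 1 → bit 1, carry out 0
  col 9: 0 + 0 + 0 (carry in) = 0 → bit 0, carry out 0
Reading bits MSB→LSB: 0111100100
Strip leading zeros: 111100100
= 111100100


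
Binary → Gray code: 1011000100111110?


Binary: 1011000100111110
Gray code: G = B XOR (B >> 1)
B >> 1 = 0101100010011111
1011000100111110 XOR 0101100010011111:
  1 XOR 0 = 1
  0 XOR 1 = 1
  1 XOR 0 = 1
  1 XOR 1 = 0
  0 XOR 1 = 1
  0 XOR 0 = 0
  0 XOR 0 = 0
  1 XOR 0 = 1
  0 XOR 1 = 1
  0 XOR 0 = 0
  1 XOR 0 = 1
  1 XOR 1 = 0
  1 XOR 1 = 0
  1 XOR 1 = 0
  1 XOR 1 = 0
  0 XOR 1 = 1
= 1110100110100001


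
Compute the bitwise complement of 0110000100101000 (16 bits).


Original: 0110000100101000
Invert all bits:
  bit 0: 0 → 1
  bit 1: 1 → 0
  bit 2: 1 → 0
  bit 3: 0 → 1
  bit 4: 0 → 1
  bit 5: 0 → 1
  bit 6: 0 → 1
  bit 7: 1 → 0
  bit 8: 0 → 1
  bit 9: 0 → 1
  bit 10: 1 → 0
  bit 11: 0 → 1
  bit 12: 1 → 0
  bit 13: 0 → 1
  bit 14: 0 → 1
  bit 15: 0 → 1
= 1001111011010111


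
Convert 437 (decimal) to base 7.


Divide by 7 repeatedly:
437 ÷ 7 = 62 remainder 3
62 ÷ 7 = 8 remainder 6
8 ÷ 7 = 1 remainder 1
1 ÷ 7 = 0 remainder 1
Reading remainders bottom-up:
= 1163


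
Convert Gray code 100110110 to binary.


Gray code: 100110110
MSB stays the same: 1
Each subsequent bit = prev_binary XOR current_gray:
  B[1] = 1 XOR 0 = 1
  B[2] = 1 XOR 0 = 1
  B[3] = 1 XOR 1 = 0
  B[4] = 0 XOR 1 = 1
  B[5] = 1 XOR 0 = 1
  B[6] = 1 XOR 1 = 0
  B[7] = 0 XOR 1 = 1
  B[8] = 1 XOR 0 = 1
= 111011011 (475 decimal)


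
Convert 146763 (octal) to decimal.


Positional values:
Position 0: 3 × 8^0 = 3
Position 1: 6 × 8^1 = 48
Position 2: 7 × 8^2 = 448
Position 3: 6 × 8^3 = 3072
Position 4: 4 × 8^4 = 16384
Position 5: 1 × 8^5 = 32768
Sum = 3 + 48 + 448 + 3072 + 16384 + 32768
= 52723


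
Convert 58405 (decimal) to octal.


Divide by 8 repeatedly:
58405 ÷ 8 = 7300 remainder 5
7300 ÷ 8 = 912 remainder 4
912 ÷ 8 = 114 remainder 0
114 ÷ 8 = 14 remainder 2
14 ÷ 8 = 1 remainder 6
1 ÷ 8 = 0 remainder 1
Reading remainders bottom-up:
= 0o162045


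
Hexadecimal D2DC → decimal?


Positional values:
Position 0: C × 16^0 = 12 × 1 = 12
Position 1: D × 16^1 = 13 × 16 = 208
Position 2: 2 × 16^2 = 2 × 256 = 512
Position 3: D × 16^3 = 13 × 4096 = 53248
Sum = 12 + 208 + 512 + 53248
= 53980


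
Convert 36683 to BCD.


Each digit → 4-bit binary:
  3 → 0011
  6 → 0110
  6 → 0110
  8 → 1000
  3 → 0011
= 0011 0110 0110 1000 0011


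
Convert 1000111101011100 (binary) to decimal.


Positional values:
Bit 2: 1 × 2^2 = 4
Bit 3: 1 × 2^3 = 8
Bit 4: 1 × 2^4 = 16
Bit 6: 1 × 2^6 = 64
Bit 8: 1 × 2^8 = 256
Bit 9: 1 × 2^9 = 512
Bit 10: 1 × 2^10 = 1024
Bit 11: 1 × 2^11 = 2048
Bit 15: 1 × 2^15 = 32768
Sum = 4 + 8 + 16 + 64 + 256 + 512 + 1024 + 2048 + 32768
= 36700


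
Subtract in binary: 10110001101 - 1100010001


Align and subtract column by column (LSB to MSB, borrowing when needed):
  10110001101
- 01100010001
  -----------
  col 0: (1 - 0 borrow-in) - 1 → 1 - 1 = 0, borrow out 0
  col 1: (0 - 0 borrow-in) - 0 → 0 - 0 = 0, borrow out 0
  col 2: (1 - 0 borrow-in) - 0 → 1 - 0 = 1, borrow out 0
  col 3: (1 - 0 borrow-in) - 0 → 1 - 0 = 1, borrow out 0
  col 4: (0 - 0 borrow-in) - 1 → borrow from next column: (0+2) - 1 = 1, borrow out 1
  col 5: (0 - 1 borrow-in) - 0 → borrow from next column: (-1+2) - 0 = 1, borrow out 1
  col 6: (0 - 1 borrow-in) - 0 → borrow from next column: (-1+2) - 0 = 1, borrow out 1
  col 7: (1 - 1 borrow-in) - 0 → 0 - 0 = 0, borrow out 0
  col 8: (1 - 0 borrow-in) - 1 → 1 - 1 = 0, borrow out 0
  col 9: (0 - 0 borrow-in) - 1 → borrow from next column: (0+2) - 1 = 1, borrow out 1
  col 10: (1 - 1 borrow-in) - 0 → 0 - 0 = 0, borrow out 0
Reading bits MSB→LSB: 01001111100
Strip leading zeros: 1001111100
= 1001111100


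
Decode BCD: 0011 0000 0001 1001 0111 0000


Each 4-bit group → digit:
  0011 → 3
  0000 → 0
  0001 → 1
  1001 → 9
  0111 → 7
  0000 → 0
= 301970


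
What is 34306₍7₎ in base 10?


Positional values (base 7):
  6 × 7^0 = 6 × 1 = 6
  0 × 7^1 = 0 × 7 = 0
  3 × 7^2 = 3 × 49 = 147
  4 × 7^3 = 4 × 343 = 1372
  3 × 7^4 = 3 × 2401 = 7203
Sum = 6 + 0 + 147 + 1372 + 7203
= 8728


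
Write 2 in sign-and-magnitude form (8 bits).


Sign bit: 0 (positive)
Magnitude: 2 = 0000010
= 00000010


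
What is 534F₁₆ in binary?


Each hex digit → 4 binary bits:
  5 = 0101
  3 = 0011
  4 = 0100
  F = 1111
Concatenate: 0101 0011 0100 1111
= 0101001101001111


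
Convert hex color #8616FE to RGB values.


Hex: #8616FE
R = 86₁₆ = 134
G = 16₁₆ = 22
B = FE₁₆ = 254
= RGB(134, 22, 254)


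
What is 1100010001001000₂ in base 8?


Group into 3-bit groups: 001100010001001000
  001 = 1
  100 = 4
  010 = 2
  001 = 1
  001 = 1
  000 = 0
= 0o142110


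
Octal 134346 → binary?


Each octal digit → 3 binary bits:
  1 = 001
  3 = 011
  4 = 100
  3 = 011
  4 = 100
  6 = 110
Concatenate: 001 011 100 011 100 110
= 001011100011100110


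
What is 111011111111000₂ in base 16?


Group into 4-bit nibbles: 0111011111111000
  0111 = 7
  0111 = 7
  1111 = F
  1000 = 8
= 0x77F8


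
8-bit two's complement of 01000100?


Original: 01000100
Step 1 - Invert all bits: 10111011
Step 2 - Add 1: 10111011 + 1
= 10111100 (represents -68)


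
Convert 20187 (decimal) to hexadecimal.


Divide by 16 repeatedly:
20187 ÷ 16 = 1261 remainder 11 (B)
1261 ÷ 16 = 78 remainder 13 (D)
78 ÷ 16 = 4 remainder 14 (E)
4 ÷ 16 = 0 remainder 4 (4)
Reading remainders bottom-up:
= 0x4EDB


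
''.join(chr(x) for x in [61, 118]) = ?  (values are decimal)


Codes (decimal): 61 118
Per-code ASCII lookup:
  61  (special character) → '='
  118  (range 97-122: lowercase, 118 - 97 = 21) → 'v'
= '=v'


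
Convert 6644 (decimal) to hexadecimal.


Divide by 16 repeatedly:
6644 ÷ 16 = 415 remainder 4 (4)
415 ÷ 16 = 25 remainder 15 (F)
25 ÷ 16 = 1 remainder 9 (9)
1 ÷ 16 = 0 remainder 1 (1)
Reading remainders bottom-up:
= 0x19F4


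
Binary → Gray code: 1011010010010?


Binary: 1011010010010
Gray code: G = B XOR (B >> 1)
B >> 1 = 0101101001001
1011010010010 XOR 0101101001001:
  1 XOR 0 = 1
  0 XOR 1 = 1
  1 XOR 0 = 1
  1 XOR 1 = 0
  0 XOR 1 = 1
  1 XOR 0 = 1
  0 XOR 1 = 1
  0 XOR 0 = 0
  1 XOR 0 = 1
  0 XOR 1 = 1
  0 XOR 0 = 0
  1 XOR 0 = 1
  0 XOR 1 = 1
= 1110111011011


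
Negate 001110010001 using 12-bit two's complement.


Original: 001110010001
Step 1 - Invert all bits: 110001101110
Step 2 - Add 1: 110001101110 + 1
= 110001101111 (represents -913)


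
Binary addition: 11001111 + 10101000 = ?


Align and add column by column (LSB to MSB, carry propagating):
  011001111
+ 010101000
  ---------
  col 0: 1 + 0 + 0 (carry in) = 1 → bit 1, carry out 0
  col 1: 1 + 0 + 0 (carry in) = 1 → bit 1, carry out 0
  col 2: 1 + 0 + 0 (carry in) = 1 → bit 1, carry out 0
  col 3: 1 + 1 + 0 (carry in) = 2 → bit 0, carry out 1
  col 4: 0 + 0 + 1 (carry in) = 1 → bit 1, carry out 0
  col 5: 0 + 1 + 0 (carry in) = 1 → bit 1, carry out 0
  col 6: 1 + 0 + 0 (carry in) = 1 → bit 1, carry out 0
  col 7: 1 + 1 + 0 (carry in) = 2 → bit 0, carry out 1
  col 8: 0 + 0 + 1 (carry in) = 1 → bit 1, carry out 0
Reading bits MSB→LSB: 101110111
Strip leading zeros: 101110111
= 101110111


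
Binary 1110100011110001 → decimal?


Positional values:
Bit 0: 1 × 2^0 = 1
Bit 4: 1 × 2^4 = 16
Bit 5: 1 × 2^5 = 32
Bit 6: 1 × 2^6 = 64
Bit 7: 1 × 2^7 = 128
Bit 11: 1 × 2^11 = 2048
Bit 13: 1 × 2^13 = 8192
Bit 14: 1 × 2^14 = 16384
Bit 15: 1 × 2^15 = 32768
Sum = 1 + 16 + 32 + 64 + 128 + 2048 + 8192 + 16384 + 32768
= 59633


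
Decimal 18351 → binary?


Divide by 2 repeatedly:
18351 ÷ 2 = 9175 remainder 1
9175 ÷ 2 = 4587 remainder 1
4587 ÷ 2 = 2293 remainder 1
2293 ÷ 2 = 1146 remainder 1
1146 ÷ 2 = 573 remainder 0
573 ÷ 2 = 286 remainder 1
286 ÷ 2 = 143 remainder 0
143 ÷ 2 = 71 remainder 1
71 ÷ 2 = 35 remainder 1
35 ÷ 2 = 17 remainder 1
17 ÷ 2 = 8 remainder 1
8 ÷ 2 = 4 remainder 0
4 ÷ 2 = 2 remainder 0
2 ÷ 2 = 1 remainder 0
1 ÷ 2 = 0 remainder 1
Reading remainders bottom-up:
= 100011110101111


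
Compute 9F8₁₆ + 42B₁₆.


Align and add column by column (LSB to MSB, each column mod 16 with carry):
  09F8
+ 042B
  ----
  col 0: 8(8) + B(11) + 0 (carry in) = 19 → 3(3), carry out 1
  col 1: F(15) + 2(2) + 1 (carry in) = 18 → 2(2), carry out 1
  col 2: 9(9) + 4(4) + 1 (carry in) = 14 → E(14), carry out 0
  col 3: 0(0) + 0(0) + 0 (carry in) = 0 → 0(0), carry out 0
Reading digits MSB→LSB: 0E23
Strip leading zeros: E23
= 0xE23


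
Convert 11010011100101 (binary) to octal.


Group into 3-bit groups: 011010011100101
  011 = 3
  010 = 2
  011 = 3
  100 = 4
  101 = 5
= 0o32345


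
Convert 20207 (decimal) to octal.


Divide by 8 repeatedly:
20207 ÷ 8 = 2525 remainder 7
2525 ÷ 8 = 315 remainder 5
315 ÷ 8 = 39 remainder 3
39 ÷ 8 = 4 remainder 7
4 ÷ 8 = 0 remainder 4
Reading remainders bottom-up:
= 0o47357


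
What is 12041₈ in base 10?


Positional values:
Position 0: 1 × 8^0 = 1
Position 1: 4 × 8^1 = 32
Position 2: 0 × 8^2 = 0
Position 3: 2 × 8^3 = 1024
Position 4: 1 × 8^4 = 4096
Sum = 1 + 32 + 0 + 1024 + 4096
= 5153


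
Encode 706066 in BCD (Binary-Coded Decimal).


Each digit → 4-bit binary:
  7 → 0111
  0 → 0000
  6 → 0110
  0 → 0000
  6 → 0110
  6 → 0110
= 0111 0000 0110 0000 0110 0110


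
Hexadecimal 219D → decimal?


Positional values:
Position 0: D × 16^0 = 13 × 1 = 13
Position 1: 9 × 16^1 = 9 × 16 = 144
Position 2: 1 × 16^2 = 1 × 256 = 256
Position 3: 2 × 16^3 = 2 × 4096 = 8192
Sum = 13 + 144 + 256 + 8192
= 8605


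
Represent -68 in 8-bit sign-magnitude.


Sign bit: 1 (negative)
Magnitude: 68 = 1000100
= 11000100


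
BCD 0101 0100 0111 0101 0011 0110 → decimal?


Each 4-bit group → digit:
  0101 → 5
  0100 → 4
  0111 → 7
  0101 → 5
  0011 → 3
  0110 → 6
= 547536


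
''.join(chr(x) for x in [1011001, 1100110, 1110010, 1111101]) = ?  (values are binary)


Codes (binary): 1011001 1100110 1110010 1111101
Per-code ASCII lookup:
  1011001 = 89  (range 65-90: uppercase, 89 - 65 = 24) → 'Y'
  1100110 = 102  (range 97-122: lowercase, 102 - 97 = 5) → 'f'
  1110010 = 114  (range 97-122: lowercase, 114 - 97 = 17) → 'r'
  1111101 = 125  (special character) → '}'
= 'Yfr}'


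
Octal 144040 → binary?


Each octal digit → 3 binary bits:
  1 = 001
  4 = 100
  4 = 100
  0 = 000
  4 = 100
  0 = 000
Concatenate: 001 100 100 000 100 000
= 001100100000100000


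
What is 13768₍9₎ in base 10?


Positional values (base 9):
  8 × 9^0 = 8 × 1 = 8
  6 × 9^1 = 6 × 9 = 54
  7 × 9^2 = 7 × 81 = 567
  3 × 9^3 = 3 × 729 = 2187
  1 × 9^4 = 1 × 6561 = 6561
Sum = 8 + 54 + 567 + 2187 + 6561
= 9377


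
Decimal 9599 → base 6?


Divide by 6 repeatedly:
9599 ÷ 6 = 1599 remainder 5
1599 ÷ 6 = 266 remainder 3
266 ÷ 6 = 44 remainder 2
44 ÷ 6 = 7 remainder 2
7 ÷ 6 = 1 remainder 1
1 ÷ 6 = 0 remainder 1
Reading remainders bottom-up:
= 112235


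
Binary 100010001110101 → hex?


Group into 4-bit nibbles: 0100010001110101
  0100 = 4
  0100 = 4
  0111 = 7
  0101 = 5
= 0x4475


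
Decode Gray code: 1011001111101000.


Gray code: 1011001111101000
MSB stays the same: 1
Each subsequent bit = prev_binary XOR current_gray:
  B[1] = 1 XOR 0 = 1
  B[2] = 1 XOR 1 = 0
  B[3] = 0 XOR 1 = 1
  B[4] = 1 XOR 0 = 1
  B[5] = 1 XOR 0 = 1
  B[6] = 1 XOR 1 = 0
  B[7] = 0 XOR 1 = 1
  B[8] = 1 XOR 1 = 0
  B[9] = 0 XOR 1 = 1
  B[10] = 1 XOR 1 = 0
  B[11] = 0 XOR 0 = 0
  B[12] = 0 XOR 1 = 1
  B[13] = 1 XOR 0 = 1
  B[14] = 1 XOR 0 = 1
  B[15] = 1 XOR 0 = 1
= 1101110101001111 (56655 decimal)


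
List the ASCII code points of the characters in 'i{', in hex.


String: 'i{'  (2 characters)
Per-character ASCII lookup:
  'i': lowercase starts at 97: 'i' = 97 + 8 = 105 → 0x69
  '{': special character: '{' = 123 → 0x7B
= 0x69 0x7B


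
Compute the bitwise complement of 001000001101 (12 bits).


Original: 001000001101
Invert all bits:
  bit 0: 0 → 1
  bit 1: 0 → 1
  bit 2: 1 → 0
  bit 3: 0 → 1
  bit 4: 0 → 1
  bit 5: 0 → 1
  bit 6: 0 → 1
  bit 7: 0 → 1
  bit 8: 1 → 0
  bit 9: 1 → 0
  bit 10: 0 → 1
  bit 11: 1 → 0
= 110111110010


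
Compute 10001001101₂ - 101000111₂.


Align and subtract column by column (LSB to MSB, borrowing when needed):
  10001001101
- 00101000111
  -----------
  col 0: (1 - 0 borrow-in) - 1 → 1 - 1 = 0, borrow out 0
  col 1: (0 - 0 borrow-in) - 1 → borrow from next column: (0+2) - 1 = 1, borrow out 1
  col 2: (1 - 1 borrow-in) - 1 → borrow from next column: (0+2) - 1 = 1, borrow out 1
  col 3: (1 - 1 borrow-in) - 0 → 0 - 0 = 0, borrow out 0
  col 4: (0 - 0 borrow-in) - 0 → 0 - 0 = 0, borrow out 0
  col 5: (0 - 0 borrow-in) - 0 → 0 - 0 = 0, borrow out 0
  col 6: (1 - 0 borrow-in) - 1 → 1 - 1 = 0, borrow out 0
  col 7: (0 - 0 borrow-in) - 0 → 0 - 0 = 0, borrow out 0
  col 8: (0 - 0 borrow-in) - 1 → borrow from next column: (0+2) - 1 = 1, borrow out 1
  col 9: (0 - 1 borrow-in) - 0 → borrow from next column: (-1+2) - 0 = 1, borrow out 1
  col 10: (1 - 1 borrow-in) - 0 → 0 - 0 = 0, borrow out 0
Reading bits MSB→LSB: 01100000110
Strip leading zeros: 1100000110
= 1100000110
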